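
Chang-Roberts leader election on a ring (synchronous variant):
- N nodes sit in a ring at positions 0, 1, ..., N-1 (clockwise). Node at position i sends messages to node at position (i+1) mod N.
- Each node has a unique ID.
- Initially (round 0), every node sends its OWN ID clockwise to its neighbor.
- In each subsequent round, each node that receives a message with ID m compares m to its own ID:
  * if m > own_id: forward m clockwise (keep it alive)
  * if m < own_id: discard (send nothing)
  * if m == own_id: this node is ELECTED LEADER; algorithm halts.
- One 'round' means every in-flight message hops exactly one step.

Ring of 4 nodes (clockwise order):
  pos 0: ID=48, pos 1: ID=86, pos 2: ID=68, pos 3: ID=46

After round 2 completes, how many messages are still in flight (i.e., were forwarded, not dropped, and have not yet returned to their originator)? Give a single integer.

Answer: 2

Derivation:
Round 1: pos1(id86) recv 48: drop; pos2(id68) recv 86: fwd; pos3(id46) recv 68: fwd; pos0(id48) recv 46: drop
Round 2: pos3(id46) recv 86: fwd; pos0(id48) recv 68: fwd
After round 2: 2 messages still in flight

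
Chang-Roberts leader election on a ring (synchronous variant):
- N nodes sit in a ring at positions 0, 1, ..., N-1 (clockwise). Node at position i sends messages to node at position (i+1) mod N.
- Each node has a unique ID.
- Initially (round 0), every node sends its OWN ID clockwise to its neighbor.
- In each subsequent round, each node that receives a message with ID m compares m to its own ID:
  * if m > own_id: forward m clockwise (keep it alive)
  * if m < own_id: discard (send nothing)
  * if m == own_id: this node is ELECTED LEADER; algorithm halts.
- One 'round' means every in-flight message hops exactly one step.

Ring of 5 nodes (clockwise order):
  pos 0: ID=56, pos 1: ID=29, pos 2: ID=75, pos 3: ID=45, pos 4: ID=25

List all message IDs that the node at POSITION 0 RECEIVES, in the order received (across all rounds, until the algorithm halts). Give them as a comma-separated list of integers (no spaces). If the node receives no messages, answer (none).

Answer: 25,45,75

Derivation:
Round 1: pos1(id29) recv 56: fwd; pos2(id75) recv 29: drop; pos3(id45) recv 75: fwd; pos4(id25) recv 45: fwd; pos0(id56) recv 25: drop
Round 2: pos2(id75) recv 56: drop; pos4(id25) recv 75: fwd; pos0(id56) recv 45: drop
Round 3: pos0(id56) recv 75: fwd
Round 4: pos1(id29) recv 75: fwd
Round 5: pos2(id75) recv 75: ELECTED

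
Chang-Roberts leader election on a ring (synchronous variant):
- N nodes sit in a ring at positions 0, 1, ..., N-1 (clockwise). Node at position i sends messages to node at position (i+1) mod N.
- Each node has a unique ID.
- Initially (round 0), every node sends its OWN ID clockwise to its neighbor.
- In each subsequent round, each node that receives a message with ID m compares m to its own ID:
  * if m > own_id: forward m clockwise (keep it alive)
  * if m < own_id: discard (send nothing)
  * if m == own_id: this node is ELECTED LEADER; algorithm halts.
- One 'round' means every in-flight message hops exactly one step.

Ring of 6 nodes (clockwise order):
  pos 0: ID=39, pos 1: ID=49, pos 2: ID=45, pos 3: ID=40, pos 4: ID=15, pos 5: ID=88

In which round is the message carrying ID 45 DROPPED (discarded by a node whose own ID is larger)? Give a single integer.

Round 1: pos1(id49) recv 39: drop; pos2(id45) recv 49: fwd; pos3(id40) recv 45: fwd; pos4(id15) recv 40: fwd; pos5(id88) recv 15: drop; pos0(id39) recv 88: fwd
Round 2: pos3(id40) recv 49: fwd; pos4(id15) recv 45: fwd; pos5(id88) recv 40: drop; pos1(id49) recv 88: fwd
Round 3: pos4(id15) recv 49: fwd; pos5(id88) recv 45: drop; pos2(id45) recv 88: fwd
Round 4: pos5(id88) recv 49: drop; pos3(id40) recv 88: fwd
Round 5: pos4(id15) recv 88: fwd
Round 6: pos5(id88) recv 88: ELECTED
Message ID 45 originates at pos 2; dropped at pos 5 in round 3

Answer: 3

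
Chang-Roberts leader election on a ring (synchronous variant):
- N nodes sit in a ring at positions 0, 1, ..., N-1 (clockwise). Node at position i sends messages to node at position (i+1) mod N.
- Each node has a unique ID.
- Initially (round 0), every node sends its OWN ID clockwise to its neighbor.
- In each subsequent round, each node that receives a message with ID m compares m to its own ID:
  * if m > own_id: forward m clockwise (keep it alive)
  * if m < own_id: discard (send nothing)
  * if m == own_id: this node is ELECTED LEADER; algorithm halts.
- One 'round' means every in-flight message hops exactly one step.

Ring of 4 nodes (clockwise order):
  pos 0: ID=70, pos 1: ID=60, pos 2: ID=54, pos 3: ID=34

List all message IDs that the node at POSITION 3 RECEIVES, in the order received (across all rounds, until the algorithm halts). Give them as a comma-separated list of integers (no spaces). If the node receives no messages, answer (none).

Round 1: pos1(id60) recv 70: fwd; pos2(id54) recv 60: fwd; pos3(id34) recv 54: fwd; pos0(id70) recv 34: drop
Round 2: pos2(id54) recv 70: fwd; pos3(id34) recv 60: fwd; pos0(id70) recv 54: drop
Round 3: pos3(id34) recv 70: fwd; pos0(id70) recv 60: drop
Round 4: pos0(id70) recv 70: ELECTED

Answer: 54,60,70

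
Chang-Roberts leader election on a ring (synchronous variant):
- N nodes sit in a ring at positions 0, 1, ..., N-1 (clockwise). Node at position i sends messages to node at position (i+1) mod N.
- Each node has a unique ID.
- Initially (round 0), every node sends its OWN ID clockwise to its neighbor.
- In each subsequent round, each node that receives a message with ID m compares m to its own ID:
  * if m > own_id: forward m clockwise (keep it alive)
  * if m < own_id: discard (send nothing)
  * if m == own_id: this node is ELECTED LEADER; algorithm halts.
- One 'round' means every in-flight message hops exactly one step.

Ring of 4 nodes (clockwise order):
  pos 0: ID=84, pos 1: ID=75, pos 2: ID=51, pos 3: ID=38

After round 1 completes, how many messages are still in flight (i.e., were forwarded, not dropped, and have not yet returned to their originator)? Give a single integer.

Answer: 3

Derivation:
Round 1: pos1(id75) recv 84: fwd; pos2(id51) recv 75: fwd; pos3(id38) recv 51: fwd; pos0(id84) recv 38: drop
After round 1: 3 messages still in flight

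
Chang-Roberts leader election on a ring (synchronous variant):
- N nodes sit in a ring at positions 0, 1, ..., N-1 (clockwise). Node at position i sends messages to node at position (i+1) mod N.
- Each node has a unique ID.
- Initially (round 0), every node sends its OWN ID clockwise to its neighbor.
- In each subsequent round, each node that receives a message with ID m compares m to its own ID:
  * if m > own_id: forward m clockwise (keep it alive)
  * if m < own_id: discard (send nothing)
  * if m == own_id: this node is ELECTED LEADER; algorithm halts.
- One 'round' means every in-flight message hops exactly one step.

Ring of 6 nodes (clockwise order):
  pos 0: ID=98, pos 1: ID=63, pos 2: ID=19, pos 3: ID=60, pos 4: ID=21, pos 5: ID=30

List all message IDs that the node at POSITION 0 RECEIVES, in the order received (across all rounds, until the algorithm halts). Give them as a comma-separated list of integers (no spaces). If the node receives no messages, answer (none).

Round 1: pos1(id63) recv 98: fwd; pos2(id19) recv 63: fwd; pos3(id60) recv 19: drop; pos4(id21) recv 60: fwd; pos5(id30) recv 21: drop; pos0(id98) recv 30: drop
Round 2: pos2(id19) recv 98: fwd; pos3(id60) recv 63: fwd; pos5(id30) recv 60: fwd
Round 3: pos3(id60) recv 98: fwd; pos4(id21) recv 63: fwd; pos0(id98) recv 60: drop
Round 4: pos4(id21) recv 98: fwd; pos5(id30) recv 63: fwd
Round 5: pos5(id30) recv 98: fwd; pos0(id98) recv 63: drop
Round 6: pos0(id98) recv 98: ELECTED

Answer: 30,60,63,98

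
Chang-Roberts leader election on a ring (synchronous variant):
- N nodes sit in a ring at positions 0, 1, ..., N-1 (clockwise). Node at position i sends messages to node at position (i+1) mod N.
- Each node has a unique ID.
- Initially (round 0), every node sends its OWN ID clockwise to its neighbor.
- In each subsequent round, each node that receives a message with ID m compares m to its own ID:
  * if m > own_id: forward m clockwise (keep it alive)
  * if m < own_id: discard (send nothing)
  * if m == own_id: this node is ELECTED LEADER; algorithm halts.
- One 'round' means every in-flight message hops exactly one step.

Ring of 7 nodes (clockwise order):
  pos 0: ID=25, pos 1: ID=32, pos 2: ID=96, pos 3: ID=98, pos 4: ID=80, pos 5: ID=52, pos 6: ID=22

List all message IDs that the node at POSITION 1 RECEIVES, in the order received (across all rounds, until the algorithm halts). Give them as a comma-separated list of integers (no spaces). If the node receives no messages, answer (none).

Answer: 25,52,80,98

Derivation:
Round 1: pos1(id32) recv 25: drop; pos2(id96) recv 32: drop; pos3(id98) recv 96: drop; pos4(id80) recv 98: fwd; pos5(id52) recv 80: fwd; pos6(id22) recv 52: fwd; pos0(id25) recv 22: drop
Round 2: pos5(id52) recv 98: fwd; pos6(id22) recv 80: fwd; pos0(id25) recv 52: fwd
Round 3: pos6(id22) recv 98: fwd; pos0(id25) recv 80: fwd; pos1(id32) recv 52: fwd
Round 4: pos0(id25) recv 98: fwd; pos1(id32) recv 80: fwd; pos2(id96) recv 52: drop
Round 5: pos1(id32) recv 98: fwd; pos2(id96) recv 80: drop
Round 6: pos2(id96) recv 98: fwd
Round 7: pos3(id98) recv 98: ELECTED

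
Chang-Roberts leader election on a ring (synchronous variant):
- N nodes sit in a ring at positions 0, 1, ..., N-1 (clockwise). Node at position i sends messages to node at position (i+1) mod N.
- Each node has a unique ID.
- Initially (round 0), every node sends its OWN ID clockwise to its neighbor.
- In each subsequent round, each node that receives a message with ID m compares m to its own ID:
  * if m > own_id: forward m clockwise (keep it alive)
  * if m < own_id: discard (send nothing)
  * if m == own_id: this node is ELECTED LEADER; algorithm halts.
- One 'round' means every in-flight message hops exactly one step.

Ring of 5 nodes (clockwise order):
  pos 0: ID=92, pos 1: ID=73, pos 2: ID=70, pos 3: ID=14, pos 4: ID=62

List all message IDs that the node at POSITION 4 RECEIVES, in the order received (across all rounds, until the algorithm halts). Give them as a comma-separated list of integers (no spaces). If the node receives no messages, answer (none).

Round 1: pos1(id73) recv 92: fwd; pos2(id70) recv 73: fwd; pos3(id14) recv 70: fwd; pos4(id62) recv 14: drop; pos0(id92) recv 62: drop
Round 2: pos2(id70) recv 92: fwd; pos3(id14) recv 73: fwd; pos4(id62) recv 70: fwd
Round 3: pos3(id14) recv 92: fwd; pos4(id62) recv 73: fwd; pos0(id92) recv 70: drop
Round 4: pos4(id62) recv 92: fwd; pos0(id92) recv 73: drop
Round 5: pos0(id92) recv 92: ELECTED

Answer: 14,70,73,92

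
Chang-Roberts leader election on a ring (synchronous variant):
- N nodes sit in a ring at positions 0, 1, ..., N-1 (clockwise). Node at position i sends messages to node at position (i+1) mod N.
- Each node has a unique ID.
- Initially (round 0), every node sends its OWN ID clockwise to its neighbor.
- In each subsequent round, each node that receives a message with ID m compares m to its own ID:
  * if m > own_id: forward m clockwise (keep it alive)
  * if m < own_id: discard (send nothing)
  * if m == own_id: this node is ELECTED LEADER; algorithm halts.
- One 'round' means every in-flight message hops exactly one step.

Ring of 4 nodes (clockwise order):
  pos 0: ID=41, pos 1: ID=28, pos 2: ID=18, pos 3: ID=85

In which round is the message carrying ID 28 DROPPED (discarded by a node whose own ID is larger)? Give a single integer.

Answer: 2

Derivation:
Round 1: pos1(id28) recv 41: fwd; pos2(id18) recv 28: fwd; pos3(id85) recv 18: drop; pos0(id41) recv 85: fwd
Round 2: pos2(id18) recv 41: fwd; pos3(id85) recv 28: drop; pos1(id28) recv 85: fwd
Round 3: pos3(id85) recv 41: drop; pos2(id18) recv 85: fwd
Round 4: pos3(id85) recv 85: ELECTED
Message ID 28 originates at pos 1; dropped at pos 3 in round 2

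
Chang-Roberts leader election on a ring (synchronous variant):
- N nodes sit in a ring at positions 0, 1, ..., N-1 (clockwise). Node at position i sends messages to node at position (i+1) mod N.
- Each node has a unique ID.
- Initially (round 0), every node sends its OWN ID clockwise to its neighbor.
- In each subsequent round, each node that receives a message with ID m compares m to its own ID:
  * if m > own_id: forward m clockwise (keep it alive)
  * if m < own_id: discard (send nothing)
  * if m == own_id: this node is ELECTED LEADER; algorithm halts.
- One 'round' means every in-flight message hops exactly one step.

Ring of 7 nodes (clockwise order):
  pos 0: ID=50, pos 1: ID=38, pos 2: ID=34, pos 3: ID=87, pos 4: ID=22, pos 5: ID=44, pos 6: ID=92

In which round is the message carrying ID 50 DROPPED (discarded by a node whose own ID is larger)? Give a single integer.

Answer: 3

Derivation:
Round 1: pos1(id38) recv 50: fwd; pos2(id34) recv 38: fwd; pos3(id87) recv 34: drop; pos4(id22) recv 87: fwd; pos5(id44) recv 22: drop; pos6(id92) recv 44: drop; pos0(id50) recv 92: fwd
Round 2: pos2(id34) recv 50: fwd; pos3(id87) recv 38: drop; pos5(id44) recv 87: fwd; pos1(id38) recv 92: fwd
Round 3: pos3(id87) recv 50: drop; pos6(id92) recv 87: drop; pos2(id34) recv 92: fwd
Round 4: pos3(id87) recv 92: fwd
Round 5: pos4(id22) recv 92: fwd
Round 6: pos5(id44) recv 92: fwd
Round 7: pos6(id92) recv 92: ELECTED
Message ID 50 originates at pos 0; dropped at pos 3 in round 3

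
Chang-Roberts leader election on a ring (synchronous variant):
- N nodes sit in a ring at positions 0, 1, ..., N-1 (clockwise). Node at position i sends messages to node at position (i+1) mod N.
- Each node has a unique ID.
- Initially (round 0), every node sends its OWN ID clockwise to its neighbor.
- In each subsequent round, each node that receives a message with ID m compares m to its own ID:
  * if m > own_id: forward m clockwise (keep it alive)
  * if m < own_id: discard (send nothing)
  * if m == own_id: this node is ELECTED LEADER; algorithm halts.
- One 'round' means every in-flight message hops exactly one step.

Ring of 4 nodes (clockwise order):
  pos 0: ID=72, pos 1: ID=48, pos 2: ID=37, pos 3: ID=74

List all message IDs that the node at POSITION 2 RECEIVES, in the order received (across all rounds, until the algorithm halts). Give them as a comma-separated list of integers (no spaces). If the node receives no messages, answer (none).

Round 1: pos1(id48) recv 72: fwd; pos2(id37) recv 48: fwd; pos3(id74) recv 37: drop; pos0(id72) recv 74: fwd
Round 2: pos2(id37) recv 72: fwd; pos3(id74) recv 48: drop; pos1(id48) recv 74: fwd
Round 3: pos3(id74) recv 72: drop; pos2(id37) recv 74: fwd
Round 4: pos3(id74) recv 74: ELECTED

Answer: 48,72,74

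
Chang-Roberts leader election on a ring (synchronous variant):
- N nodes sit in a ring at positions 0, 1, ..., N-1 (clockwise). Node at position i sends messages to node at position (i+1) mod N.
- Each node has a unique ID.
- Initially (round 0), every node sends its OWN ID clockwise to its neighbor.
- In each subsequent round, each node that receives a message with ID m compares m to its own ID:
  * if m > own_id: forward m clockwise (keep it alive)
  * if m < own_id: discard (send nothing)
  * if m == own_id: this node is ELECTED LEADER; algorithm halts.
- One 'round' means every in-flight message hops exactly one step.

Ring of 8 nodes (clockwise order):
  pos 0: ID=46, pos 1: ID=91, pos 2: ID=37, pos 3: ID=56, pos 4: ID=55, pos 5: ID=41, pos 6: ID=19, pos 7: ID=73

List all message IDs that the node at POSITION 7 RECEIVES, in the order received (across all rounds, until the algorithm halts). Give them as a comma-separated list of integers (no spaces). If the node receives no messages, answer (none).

Answer: 19,41,55,56,91

Derivation:
Round 1: pos1(id91) recv 46: drop; pos2(id37) recv 91: fwd; pos3(id56) recv 37: drop; pos4(id55) recv 56: fwd; pos5(id41) recv 55: fwd; pos6(id19) recv 41: fwd; pos7(id73) recv 19: drop; pos0(id46) recv 73: fwd
Round 2: pos3(id56) recv 91: fwd; pos5(id41) recv 56: fwd; pos6(id19) recv 55: fwd; pos7(id73) recv 41: drop; pos1(id91) recv 73: drop
Round 3: pos4(id55) recv 91: fwd; pos6(id19) recv 56: fwd; pos7(id73) recv 55: drop
Round 4: pos5(id41) recv 91: fwd; pos7(id73) recv 56: drop
Round 5: pos6(id19) recv 91: fwd
Round 6: pos7(id73) recv 91: fwd
Round 7: pos0(id46) recv 91: fwd
Round 8: pos1(id91) recv 91: ELECTED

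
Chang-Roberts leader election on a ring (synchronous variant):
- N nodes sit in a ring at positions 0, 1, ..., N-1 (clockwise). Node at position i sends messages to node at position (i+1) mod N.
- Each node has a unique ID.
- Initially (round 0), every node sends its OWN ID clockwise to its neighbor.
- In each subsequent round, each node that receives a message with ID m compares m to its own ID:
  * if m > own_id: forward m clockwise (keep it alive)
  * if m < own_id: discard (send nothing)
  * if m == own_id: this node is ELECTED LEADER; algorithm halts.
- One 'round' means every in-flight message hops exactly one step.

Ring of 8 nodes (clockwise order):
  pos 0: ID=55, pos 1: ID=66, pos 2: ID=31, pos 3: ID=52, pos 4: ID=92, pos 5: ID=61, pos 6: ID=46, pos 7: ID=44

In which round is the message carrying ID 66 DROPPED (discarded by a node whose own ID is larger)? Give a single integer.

Round 1: pos1(id66) recv 55: drop; pos2(id31) recv 66: fwd; pos3(id52) recv 31: drop; pos4(id92) recv 52: drop; pos5(id61) recv 92: fwd; pos6(id46) recv 61: fwd; pos7(id44) recv 46: fwd; pos0(id55) recv 44: drop
Round 2: pos3(id52) recv 66: fwd; pos6(id46) recv 92: fwd; pos7(id44) recv 61: fwd; pos0(id55) recv 46: drop
Round 3: pos4(id92) recv 66: drop; pos7(id44) recv 92: fwd; pos0(id55) recv 61: fwd
Round 4: pos0(id55) recv 92: fwd; pos1(id66) recv 61: drop
Round 5: pos1(id66) recv 92: fwd
Round 6: pos2(id31) recv 92: fwd
Round 7: pos3(id52) recv 92: fwd
Round 8: pos4(id92) recv 92: ELECTED
Message ID 66 originates at pos 1; dropped at pos 4 in round 3

Answer: 3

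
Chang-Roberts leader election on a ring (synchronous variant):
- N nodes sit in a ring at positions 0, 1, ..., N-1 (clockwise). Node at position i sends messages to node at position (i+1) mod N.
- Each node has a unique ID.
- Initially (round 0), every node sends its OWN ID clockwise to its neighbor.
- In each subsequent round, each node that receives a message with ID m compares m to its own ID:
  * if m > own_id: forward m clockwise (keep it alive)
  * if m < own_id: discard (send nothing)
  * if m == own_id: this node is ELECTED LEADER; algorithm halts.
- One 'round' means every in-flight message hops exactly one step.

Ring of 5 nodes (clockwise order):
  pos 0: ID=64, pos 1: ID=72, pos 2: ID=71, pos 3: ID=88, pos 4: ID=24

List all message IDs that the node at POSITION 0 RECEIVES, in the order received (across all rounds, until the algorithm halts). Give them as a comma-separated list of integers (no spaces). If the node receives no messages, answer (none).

Answer: 24,88

Derivation:
Round 1: pos1(id72) recv 64: drop; pos2(id71) recv 72: fwd; pos3(id88) recv 71: drop; pos4(id24) recv 88: fwd; pos0(id64) recv 24: drop
Round 2: pos3(id88) recv 72: drop; pos0(id64) recv 88: fwd
Round 3: pos1(id72) recv 88: fwd
Round 4: pos2(id71) recv 88: fwd
Round 5: pos3(id88) recv 88: ELECTED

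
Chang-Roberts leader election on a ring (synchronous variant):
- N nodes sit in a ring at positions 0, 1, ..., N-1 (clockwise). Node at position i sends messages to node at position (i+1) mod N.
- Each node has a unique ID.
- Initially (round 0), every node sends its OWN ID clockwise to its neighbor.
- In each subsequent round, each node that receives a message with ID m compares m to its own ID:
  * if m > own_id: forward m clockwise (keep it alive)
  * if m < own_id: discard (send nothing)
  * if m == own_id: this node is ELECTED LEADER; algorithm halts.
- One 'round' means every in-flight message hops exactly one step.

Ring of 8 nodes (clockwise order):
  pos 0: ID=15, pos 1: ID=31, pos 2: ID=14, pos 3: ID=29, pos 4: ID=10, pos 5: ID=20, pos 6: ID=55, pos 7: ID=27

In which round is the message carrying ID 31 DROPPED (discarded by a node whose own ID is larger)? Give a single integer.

Answer: 5

Derivation:
Round 1: pos1(id31) recv 15: drop; pos2(id14) recv 31: fwd; pos3(id29) recv 14: drop; pos4(id10) recv 29: fwd; pos5(id20) recv 10: drop; pos6(id55) recv 20: drop; pos7(id27) recv 55: fwd; pos0(id15) recv 27: fwd
Round 2: pos3(id29) recv 31: fwd; pos5(id20) recv 29: fwd; pos0(id15) recv 55: fwd; pos1(id31) recv 27: drop
Round 3: pos4(id10) recv 31: fwd; pos6(id55) recv 29: drop; pos1(id31) recv 55: fwd
Round 4: pos5(id20) recv 31: fwd; pos2(id14) recv 55: fwd
Round 5: pos6(id55) recv 31: drop; pos3(id29) recv 55: fwd
Round 6: pos4(id10) recv 55: fwd
Round 7: pos5(id20) recv 55: fwd
Round 8: pos6(id55) recv 55: ELECTED
Message ID 31 originates at pos 1; dropped at pos 6 in round 5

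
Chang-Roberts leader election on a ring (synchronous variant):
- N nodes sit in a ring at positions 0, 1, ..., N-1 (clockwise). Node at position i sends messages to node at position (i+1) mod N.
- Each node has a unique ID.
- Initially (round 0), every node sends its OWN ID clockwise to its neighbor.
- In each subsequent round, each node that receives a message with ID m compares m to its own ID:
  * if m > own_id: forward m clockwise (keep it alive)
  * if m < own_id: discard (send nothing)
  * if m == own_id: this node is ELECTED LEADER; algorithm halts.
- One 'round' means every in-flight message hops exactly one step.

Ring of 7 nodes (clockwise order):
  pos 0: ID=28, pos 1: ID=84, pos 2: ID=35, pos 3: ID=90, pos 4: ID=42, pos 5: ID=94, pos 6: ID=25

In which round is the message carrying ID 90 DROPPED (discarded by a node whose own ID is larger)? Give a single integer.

Answer: 2

Derivation:
Round 1: pos1(id84) recv 28: drop; pos2(id35) recv 84: fwd; pos3(id90) recv 35: drop; pos4(id42) recv 90: fwd; pos5(id94) recv 42: drop; pos6(id25) recv 94: fwd; pos0(id28) recv 25: drop
Round 2: pos3(id90) recv 84: drop; pos5(id94) recv 90: drop; pos0(id28) recv 94: fwd
Round 3: pos1(id84) recv 94: fwd
Round 4: pos2(id35) recv 94: fwd
Round 5: pos3(id90) recv 94: fwd
Round 6: pos4(id42) recv 94: fwd
Round 7: pos5(id94) recv 94: ELECTED
Message ID 90 originates at pos 3; dropped at pos 5 in round 2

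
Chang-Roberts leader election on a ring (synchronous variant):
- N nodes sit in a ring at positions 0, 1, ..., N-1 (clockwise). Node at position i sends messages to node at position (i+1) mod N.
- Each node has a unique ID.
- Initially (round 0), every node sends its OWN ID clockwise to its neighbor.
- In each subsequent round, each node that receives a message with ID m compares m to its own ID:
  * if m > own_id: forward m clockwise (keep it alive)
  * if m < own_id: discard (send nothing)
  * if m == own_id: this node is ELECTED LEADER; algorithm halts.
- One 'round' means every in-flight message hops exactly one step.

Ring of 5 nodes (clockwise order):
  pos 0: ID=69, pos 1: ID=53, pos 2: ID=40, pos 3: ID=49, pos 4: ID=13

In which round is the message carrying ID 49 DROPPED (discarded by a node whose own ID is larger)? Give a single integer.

Round 1: pos1(id53) recv 69: fwd; pos2(id40) recv 53: fwd; pos3(id49) recv 40: drop; pos4(id13) recv 49: fwd; pos0(id69) recv 13: drop
Round 2: pos2(id40) recv 69: fwd; pos3(id49) recv 53: fwd; pos0(id69) recv 49: drop
Round 3: pos3(id49) recv 69: fwd; pos4(id13) recv 53: fwd
Round 4: pos4(id13) recv 69: fwd; pos0(id69) recv 53: drop
Round 5: pos0(id69) recv 69: ELECTED
Message ID 49 originates at pos 3; dropped at pos 0 in round 2

Answer: 2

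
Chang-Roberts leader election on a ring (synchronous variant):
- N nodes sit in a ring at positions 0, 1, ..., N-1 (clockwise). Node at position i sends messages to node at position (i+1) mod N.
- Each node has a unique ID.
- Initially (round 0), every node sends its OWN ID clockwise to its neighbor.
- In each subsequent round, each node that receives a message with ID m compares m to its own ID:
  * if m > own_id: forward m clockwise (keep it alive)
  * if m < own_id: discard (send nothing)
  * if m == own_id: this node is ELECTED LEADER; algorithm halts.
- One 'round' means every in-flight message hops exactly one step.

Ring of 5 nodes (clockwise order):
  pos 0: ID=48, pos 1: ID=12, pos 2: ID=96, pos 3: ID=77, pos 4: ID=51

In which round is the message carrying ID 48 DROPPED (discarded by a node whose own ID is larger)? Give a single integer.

Answer: 2

Derivation:
Round 1: pos1(id12) recv 48: fwd; pos2(id96) recv 12: drop; pos3(id77) recv 96: fwd; pos4(id51) recv 77: fwd; pos0(id48) recv 51: fwd
Round 2: pos2(id96) recv 48: drop; pos4(id51) recv 96: fwd; pos0(id48) recv 77: fwd; pos1(id12) recv 51: fwd
Round 3: pos0(id48) recv 96: fwd; pos1(id12) recv 77: fwd; pos2(id96) recv 51: drop
Round 4: pos1(id12) recv 96: fwd; pos2(id96) recv 77: drop
Round 5: pos2(id96) recv 96: ELECTED
Message ID 48 originates at pos 0; dropped at pos 2 in round 2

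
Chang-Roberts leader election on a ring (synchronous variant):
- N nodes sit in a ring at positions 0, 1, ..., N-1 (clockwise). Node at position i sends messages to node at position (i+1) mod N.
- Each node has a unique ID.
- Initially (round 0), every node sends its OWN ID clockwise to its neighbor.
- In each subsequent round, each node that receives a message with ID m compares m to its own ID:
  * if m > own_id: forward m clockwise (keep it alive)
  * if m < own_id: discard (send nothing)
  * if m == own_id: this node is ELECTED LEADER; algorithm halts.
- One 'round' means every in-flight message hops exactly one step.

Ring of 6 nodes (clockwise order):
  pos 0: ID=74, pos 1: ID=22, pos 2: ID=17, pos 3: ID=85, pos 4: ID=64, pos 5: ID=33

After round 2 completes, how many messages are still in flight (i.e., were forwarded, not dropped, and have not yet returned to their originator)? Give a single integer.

Answer: 2

Derivation:
Round 1: pos1(id22) recv 74: fwd; pos2(id17) recv 22: fwd; pos3(id85) recv 17: drop; pos4(id64) recv 85: fwd; pos5(id33) recv 64: fwd; pos0(id74) recv 33: drop
Round 2: pos2(id17) recv 74: fwd; pos3(id85) recv 22: drop; pos5(id33) recv 85: fwd; pos0(id74) recv 64: drop
After round 2: 2 messages still in flight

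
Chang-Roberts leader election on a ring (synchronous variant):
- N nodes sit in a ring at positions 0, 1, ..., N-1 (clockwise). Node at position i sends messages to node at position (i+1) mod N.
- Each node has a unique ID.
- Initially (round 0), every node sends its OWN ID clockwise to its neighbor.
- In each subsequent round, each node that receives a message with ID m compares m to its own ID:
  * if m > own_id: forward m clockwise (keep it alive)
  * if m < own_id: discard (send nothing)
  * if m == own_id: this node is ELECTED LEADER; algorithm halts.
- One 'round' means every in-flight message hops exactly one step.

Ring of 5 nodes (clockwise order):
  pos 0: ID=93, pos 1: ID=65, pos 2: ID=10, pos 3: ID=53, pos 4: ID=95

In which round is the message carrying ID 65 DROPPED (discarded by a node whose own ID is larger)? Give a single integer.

Round 1: pos1(id65) recv 93: fwd; pos2(id10) recv 65: fwd; pos3(id53) recv 10: drop; pos4(id95) recv 53: drop; pos0(id93) recv 95: fwd
Round 2: pos2(id10) recv 93: fwd; pos3(id53) recv 65: fwd; pos1(id65) recv 95: fwd
Round 3: pos3(id53) recv 93: fwd; pos4(id95) recv 65: drop; pos2(id10) recv 95: fwd
Round 4: pos4(id95) recv 93: drop; pos3(id53) recv 95: fwd
Round 5: pos4(id95) recv 95: ELECTED
Message ID 65 originates at pos 1; dropped at pos 4 in round 3

Answer: 3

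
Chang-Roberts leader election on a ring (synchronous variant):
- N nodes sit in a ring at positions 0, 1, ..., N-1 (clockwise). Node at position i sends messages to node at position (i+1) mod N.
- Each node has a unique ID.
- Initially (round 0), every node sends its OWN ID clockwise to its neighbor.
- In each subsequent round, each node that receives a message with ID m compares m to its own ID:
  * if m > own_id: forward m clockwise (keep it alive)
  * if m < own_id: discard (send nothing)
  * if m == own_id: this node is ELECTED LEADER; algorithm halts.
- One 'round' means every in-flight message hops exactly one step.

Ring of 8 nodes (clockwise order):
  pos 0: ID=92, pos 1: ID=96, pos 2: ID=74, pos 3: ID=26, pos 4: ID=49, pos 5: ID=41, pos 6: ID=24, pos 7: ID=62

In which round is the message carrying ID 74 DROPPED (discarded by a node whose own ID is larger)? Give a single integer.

Answer: 6

Derivation:
Round 1: pos1(id96) recv 92: drop; pos2(id74) recv 96: fwd; pos3(id26) recv 74: fwd; pos4(id49) recv 26: drop; pos5(id41) recv 49: fwd; pos6(id24) recv 41: fwd; pos7(id62) recv 24: drop; pos0(id92) recv 62: drop
Round 2: pos3(id26) recv 96: fwd; pos4(id49) recv 74: fwd; pos6(id24) recv 49: fwd; pos7(id62) recv 41: drop
Round 3: pos4(id49) recv 96: fwd; pos5(id41) recv 74: fwd; pos7(id62) recv 49: drop
Round 4: pos5(id41) recv 96: fwd; pos6(id24) recv 74: fwd
Round 5: pos6(id24) recv 96: fwd; pos7(id62) recv 74: fwd
Round 6: pos7(id62) recv 96: fwd; pos0(id92) recv 74: drop
Round 7: pos0(id92) recv 96: fwd
Round 8: pos1(id96) recv 96: ELECTED
Message ID 74 originates at pos 2; dropped at pos 0 in round 6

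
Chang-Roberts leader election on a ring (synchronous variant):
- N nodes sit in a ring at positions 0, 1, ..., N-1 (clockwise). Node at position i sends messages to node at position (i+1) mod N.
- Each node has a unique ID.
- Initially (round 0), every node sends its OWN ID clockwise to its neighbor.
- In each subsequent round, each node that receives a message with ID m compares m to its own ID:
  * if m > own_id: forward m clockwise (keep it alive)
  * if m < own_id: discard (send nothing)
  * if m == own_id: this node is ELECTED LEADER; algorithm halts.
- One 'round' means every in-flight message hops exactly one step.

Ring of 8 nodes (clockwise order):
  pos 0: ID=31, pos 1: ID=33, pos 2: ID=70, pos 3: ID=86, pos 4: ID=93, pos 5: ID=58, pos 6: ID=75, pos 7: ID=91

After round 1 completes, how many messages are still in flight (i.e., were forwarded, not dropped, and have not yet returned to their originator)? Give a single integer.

Round 1: pos1(id33) recv 31: drop; pos2(id70) recv 33: drop; pos3(id86) recv 70: drop; pos4(id93) recv 86: drop; pos5(id58) recv 93: fwd; pos6(id75) recv 58: drop; pos7(id91) recv 75: drop; pos0(id31) recv 91: fwd
After round 1: 2 messages still in flight

Answer: 2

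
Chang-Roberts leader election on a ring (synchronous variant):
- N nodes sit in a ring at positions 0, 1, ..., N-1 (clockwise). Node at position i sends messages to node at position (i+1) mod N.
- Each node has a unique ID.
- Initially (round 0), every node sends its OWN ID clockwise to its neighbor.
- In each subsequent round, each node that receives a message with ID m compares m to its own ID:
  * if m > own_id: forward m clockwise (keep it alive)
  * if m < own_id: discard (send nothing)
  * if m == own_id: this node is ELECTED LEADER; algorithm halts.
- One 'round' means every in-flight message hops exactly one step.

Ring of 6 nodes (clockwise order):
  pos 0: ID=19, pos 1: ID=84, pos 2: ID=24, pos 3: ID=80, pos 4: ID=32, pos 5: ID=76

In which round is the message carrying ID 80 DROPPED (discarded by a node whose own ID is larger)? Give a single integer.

Round 1: pos1(id84) recv 19: drop; pos2(id24) recv 84: fwd; pos3(id80) recv 24: drop; pos4(id32) recv 80: fwd; pos5(id76) recv 32: drop; pos0(id19) recv 76: fwd
Round 2: pos3(id80) recv 84: fwd; pos5(id76) recv 80: fwd; pos1(id84) recv 76: drop
Round 3: pos4(id32) recv 84: fwd; pos0(id19) recv 80: fwd
Round 4: pos5(id76) recv 84: fwd; pos1(id84) recv 80: drop
Round 5: pos0(id19) recv 84: fwd
Round 6: pos1(id84) recv 84: ELECTED
Message ID 80 originates at pos 3; dropped at pos 1 in round 4

Answer: 4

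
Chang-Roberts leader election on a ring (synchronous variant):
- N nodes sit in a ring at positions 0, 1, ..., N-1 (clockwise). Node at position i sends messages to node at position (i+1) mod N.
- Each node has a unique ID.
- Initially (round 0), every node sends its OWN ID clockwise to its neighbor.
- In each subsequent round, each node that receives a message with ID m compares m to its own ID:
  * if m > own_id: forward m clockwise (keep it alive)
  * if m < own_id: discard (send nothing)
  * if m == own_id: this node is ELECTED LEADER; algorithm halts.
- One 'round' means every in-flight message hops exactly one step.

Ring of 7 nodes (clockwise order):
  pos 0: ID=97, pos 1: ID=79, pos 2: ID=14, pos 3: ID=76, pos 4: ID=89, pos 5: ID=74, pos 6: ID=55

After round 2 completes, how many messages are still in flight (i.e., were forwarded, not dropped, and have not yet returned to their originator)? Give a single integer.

Round 1: pos1(id79) recv 97: fwd; pos2(id14) recv 79: fwd; pos3(id76) recv 14: drop; pos4(id89) recv 76: drop; pos5(id74) recv 89: fwd; pos6(id55) recv 74: fwd; pos0(id97) recv 55: drop
Round 2: pos2(id14) recv 97: fwd; pos3(id76) recv 79: fwd; pos6(id55) recv 89: fwd; pos0(id97) recv 74: drop
After round 2: 3 messages still in flight

Answer: 3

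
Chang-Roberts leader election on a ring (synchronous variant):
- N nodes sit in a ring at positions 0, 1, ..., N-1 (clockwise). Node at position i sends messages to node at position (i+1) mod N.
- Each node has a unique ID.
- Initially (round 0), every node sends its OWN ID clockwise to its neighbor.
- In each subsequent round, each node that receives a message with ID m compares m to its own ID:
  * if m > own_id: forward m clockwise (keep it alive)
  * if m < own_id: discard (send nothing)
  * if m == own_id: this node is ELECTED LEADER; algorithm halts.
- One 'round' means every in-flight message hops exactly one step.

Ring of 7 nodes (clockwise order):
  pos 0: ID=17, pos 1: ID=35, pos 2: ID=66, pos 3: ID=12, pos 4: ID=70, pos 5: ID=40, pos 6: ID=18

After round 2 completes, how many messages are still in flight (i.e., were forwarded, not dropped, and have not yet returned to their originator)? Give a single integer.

Answer: 2

Derivation:
Round 1: pos1(id35) recv 17: drop; pos2(id66) recv 35: drop; pos3(id12) recv 66: fwd; pos4(id70) recv 12: drop; pos5(id40) recv 70: fwd; pos6(id18) recv 40: fwd; pos0(id17) recv 18: fwd
Round 2: pos4(id70) recv 66: drop; pos6(id18) recv 70: fwd; pos0(id17) recv 40: fwd; pos1(id35) recv 18: drop
After round 2: 2 messages still in flight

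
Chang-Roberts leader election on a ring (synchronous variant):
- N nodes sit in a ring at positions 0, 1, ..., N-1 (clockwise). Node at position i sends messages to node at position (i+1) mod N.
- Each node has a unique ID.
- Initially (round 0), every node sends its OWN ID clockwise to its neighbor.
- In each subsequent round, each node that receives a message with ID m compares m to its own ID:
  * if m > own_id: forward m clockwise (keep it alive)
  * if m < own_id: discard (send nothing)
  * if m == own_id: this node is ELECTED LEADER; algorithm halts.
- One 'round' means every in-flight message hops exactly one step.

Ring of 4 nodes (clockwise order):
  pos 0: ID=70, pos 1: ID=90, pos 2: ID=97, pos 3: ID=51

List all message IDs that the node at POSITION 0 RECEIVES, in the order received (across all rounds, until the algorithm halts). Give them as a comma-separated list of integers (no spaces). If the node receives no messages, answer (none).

Answer: 51,97

Derivation:
Round 1: pos1(id90) recv 70: drop; pos2(id97) recv 90: drop; pos3(id51) recv 97: fwd; pos0(id70) recv 51: drop
Round 2: pos0(id70) recv 97: fwd
Round 3: pos1(id90) recv 97: fwd
Round 4: pos2(id97) recv 97: ELECTED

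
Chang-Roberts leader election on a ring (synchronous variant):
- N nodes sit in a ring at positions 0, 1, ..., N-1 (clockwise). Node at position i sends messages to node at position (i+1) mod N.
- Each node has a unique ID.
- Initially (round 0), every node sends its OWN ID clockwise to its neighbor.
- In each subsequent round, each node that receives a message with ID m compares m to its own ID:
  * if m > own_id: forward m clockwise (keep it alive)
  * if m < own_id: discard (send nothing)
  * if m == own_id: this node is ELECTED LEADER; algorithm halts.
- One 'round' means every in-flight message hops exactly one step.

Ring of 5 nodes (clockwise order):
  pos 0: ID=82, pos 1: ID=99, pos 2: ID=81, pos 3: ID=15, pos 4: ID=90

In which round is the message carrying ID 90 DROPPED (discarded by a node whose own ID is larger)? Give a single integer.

Answer: 2

Derivation:
Round 1: pos1(id99) recv 82: drop; pos2(id81) recv 99: fwd; pos3(id15) recv 81: fwd; pos4(id90) recv 15: drop; pos0(id82) recv 90: fwd
Round 2: pos3(id15) recv 99: fwd; pos4(id90) recv 81: drop; pos1(id99) recv 90: drop
Round 3: pos4(id90) recv 99: fwd
Round 4: pos0(id82) recv 99: fwd
Round 5: pos1(id99) recv 99: ELECTED
Message ID 90 originates at pos 4; dropped at pos 1 in round 2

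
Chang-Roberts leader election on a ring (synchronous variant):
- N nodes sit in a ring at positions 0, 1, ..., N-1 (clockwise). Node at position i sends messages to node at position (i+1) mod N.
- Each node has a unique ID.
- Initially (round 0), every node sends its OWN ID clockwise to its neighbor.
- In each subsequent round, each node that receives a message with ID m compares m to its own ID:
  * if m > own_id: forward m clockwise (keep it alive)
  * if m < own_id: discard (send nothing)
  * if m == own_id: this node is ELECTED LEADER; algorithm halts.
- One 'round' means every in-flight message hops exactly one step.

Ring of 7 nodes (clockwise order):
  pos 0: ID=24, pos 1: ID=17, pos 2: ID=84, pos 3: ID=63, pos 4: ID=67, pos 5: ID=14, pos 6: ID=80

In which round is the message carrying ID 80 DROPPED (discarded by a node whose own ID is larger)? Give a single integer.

Answer: 3

Derivation:
Round 1: pos1(id17) recv 24: fwd; pos2(id84) recv 17: drop; pos3(id63) recv 84: fwd; pos4(id67) recv 63: drop; pos5(id14) recv 67: fwd; pos6(id80) recv 14: drop; pos0(id24) recv 80: fwd
Round 2: pos2(id84) recv 24: drop; pos4(id67) recv 84: fwd; pos6(id80) recv 67: drop; pos1(id17) recv 80: fwd
Round 3: pos5(id14) recv 84: fwd; pos2(id84) recv 80: drop
Round 4: pos6(id80) recv 84: fwd
Round 5: pos0(id24) recv 84: fwd
Round 6: pos1(id17) recv 84: fwd
Round 7: pos2(id84) recv 84: ELECTED
Message ID 80 originates at pos 6; dropped at pos 2 in round 3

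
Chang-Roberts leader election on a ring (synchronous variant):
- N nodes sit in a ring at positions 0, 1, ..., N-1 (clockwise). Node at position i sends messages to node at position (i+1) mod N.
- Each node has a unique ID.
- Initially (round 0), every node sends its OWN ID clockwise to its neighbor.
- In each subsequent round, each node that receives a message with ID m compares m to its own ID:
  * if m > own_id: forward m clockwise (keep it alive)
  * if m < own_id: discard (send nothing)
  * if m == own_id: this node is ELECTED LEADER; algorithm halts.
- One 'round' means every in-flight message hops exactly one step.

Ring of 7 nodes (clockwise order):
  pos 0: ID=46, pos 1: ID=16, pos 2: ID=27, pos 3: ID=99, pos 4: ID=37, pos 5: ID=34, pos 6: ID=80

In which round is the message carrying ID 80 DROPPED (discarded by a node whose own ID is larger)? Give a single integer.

Round 1: pos1(id16) recv 46: fwd; pos2(id27) recv 16: drop; pos3(id99) recv 27: drop; pos4(id37) recv 99: fwd; pos5(id34) recv 37: fwd; pos6(id80) recv 34: drop; pos0(id46) recv 80: fwd
Round 2: pos2(id27) recv 46: fwd; pos5(id34) recv 99: fwd; pos6(id80) recv 37: drop; pos1(id16) recv 80: fwd
Round 3: pos3(id99) recv 46: drop; pos6(id80) recv 99: fwd; pos2(id27) recv 80: fwd
Round 4: pos0(id46) recv 99: fwd; pos3(id99) recv 80: drop
Round 5: pos1(id16) recv 99: fwd
Round 6: pos2(id27) recv 99: fwd
Round 7: pos3(id99) recv 99: ELECTED
Message ID 80 originates at pos 6; dropped at pos 3 in round 4

Answer: 4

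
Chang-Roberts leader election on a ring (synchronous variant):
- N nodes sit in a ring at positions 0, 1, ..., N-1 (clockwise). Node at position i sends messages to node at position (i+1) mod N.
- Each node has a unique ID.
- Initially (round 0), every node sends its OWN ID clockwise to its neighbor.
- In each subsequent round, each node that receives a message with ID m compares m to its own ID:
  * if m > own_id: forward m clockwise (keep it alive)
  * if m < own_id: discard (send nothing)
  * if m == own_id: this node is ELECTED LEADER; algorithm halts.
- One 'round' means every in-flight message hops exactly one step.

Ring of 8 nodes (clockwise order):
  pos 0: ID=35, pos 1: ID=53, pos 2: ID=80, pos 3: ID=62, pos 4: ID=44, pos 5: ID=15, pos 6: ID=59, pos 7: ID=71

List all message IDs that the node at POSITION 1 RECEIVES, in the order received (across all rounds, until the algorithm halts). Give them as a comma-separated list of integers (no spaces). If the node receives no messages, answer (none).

Round 1: pos1(id53) recv 35: drop; pos2(id80) recv 53: drop; pos3(id62) recv 80: fwd; pos4(id44) recv 62: fwd; pos5(id15) recv 44: fwd; pos6(id59) recv 15: drop; pos7(id71) recv 59: drop; pos0(id35) recv 71: fwd
Round 2: pos4(id44) recv 80: fwd; pos5(id15) recv 62: fwd; pos6(id59) recv 44: drop; pos1(id53) recv 71: fwd
Round 3: pos5(id15) recv 80: fwd; pos6(id59) recv 62: fwd; pos2(id80) recv 71: drop
Round 4: pos6(id59) recv 80: fwd; pos7(id71) recv 62: drop
Round 5: pos7(id71) recv 80: fwd
Round 6: pos0(id35) recv 80: fwd
Round 7: pos1(id53) recv 80: fwd
Round 8: pos2(id80) recv 80: ELECTED

Answer: 35,71,80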